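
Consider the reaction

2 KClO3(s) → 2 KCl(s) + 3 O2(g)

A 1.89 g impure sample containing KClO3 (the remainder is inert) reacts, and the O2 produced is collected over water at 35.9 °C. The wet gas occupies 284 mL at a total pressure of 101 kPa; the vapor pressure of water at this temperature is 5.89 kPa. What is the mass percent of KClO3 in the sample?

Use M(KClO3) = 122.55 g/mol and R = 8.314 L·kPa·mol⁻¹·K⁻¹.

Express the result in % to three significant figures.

P(O2) = 101 − 5.89 = 95.11 kPa
n(O2) = PV/RT = (95.11 × 0.2840) / (8.314 × 309.05) = 0.01051 mol
n(KClO3) = (2/3) × 0.01051 = 0.007007 mol
m(KClO3) = 0.007007 × 122.55 = 0.8587 g
%KClO3 = 0.8587 / 1.89 × 100 = 45.43%

45.4 %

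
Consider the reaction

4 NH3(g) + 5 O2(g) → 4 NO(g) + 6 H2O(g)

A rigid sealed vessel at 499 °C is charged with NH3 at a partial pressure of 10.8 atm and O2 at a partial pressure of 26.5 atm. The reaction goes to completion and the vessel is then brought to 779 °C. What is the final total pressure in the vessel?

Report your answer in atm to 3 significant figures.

Because the vessel is rigid and T is held at 499 °C, work the stoichiometry in partial pressures (P_i = n_iRT/V).
P(O2) required for 10.8 atm of NH3 = (5/4) × 10.8 = 13.50 atm; available 26.5 atm, so NH3 is limiting.
P(O2) remaining = 26.5 − (5/4) × 10.8 = 13.00 atm
P(gaseous products) = (4+6)/4 × 10.8 = 27.00 atm
P_total at 499 °C = 13.00 + 27.00 = 40.00 atm
Scaling to 779 °C: P = 40.00 × 1052.15/772.15 = 54.50 atm

54.5 atm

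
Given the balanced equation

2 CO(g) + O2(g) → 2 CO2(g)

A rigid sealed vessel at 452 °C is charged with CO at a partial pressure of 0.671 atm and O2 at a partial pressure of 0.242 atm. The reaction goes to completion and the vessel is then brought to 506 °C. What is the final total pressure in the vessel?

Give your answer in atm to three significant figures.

At constant V, partial pressures at 452 °C are proportional to moles, so apply stoichiometry directly to pressures.
P(O2) required for 0.671 atm of CO = (1/2) × 0.671 = 0.3355 atm; available 0.242 atm, so O2 is limiting.
P(CO) remaining = 0.671 − (2/1) × 0.242 = 0.1870 atm
P(gaseous products) = (2)/1 × 0.242 = 0.4840 atm
P_total at 452 °C = 0.1870 + 0.4840 = 0.6710 atm
Scaling to 506 °C: P = 0.6710 × 779.15/725.15 = 0.7210 atm

0.721 atm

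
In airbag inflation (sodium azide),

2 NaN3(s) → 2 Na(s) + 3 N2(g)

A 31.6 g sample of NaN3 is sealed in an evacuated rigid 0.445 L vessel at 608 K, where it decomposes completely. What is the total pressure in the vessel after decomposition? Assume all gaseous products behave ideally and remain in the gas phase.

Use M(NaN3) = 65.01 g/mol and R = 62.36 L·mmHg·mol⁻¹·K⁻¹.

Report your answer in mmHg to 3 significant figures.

n(NaN3) = 31.6 / 65.01 = 0.4861 mol
n(gas produced) = (3/2) × 0.4861 = 0.7291 mol
P = nRT/V = 0.7291 × 62.36 × 608 / 0.445 = 62120 mmHg

62100 mmHg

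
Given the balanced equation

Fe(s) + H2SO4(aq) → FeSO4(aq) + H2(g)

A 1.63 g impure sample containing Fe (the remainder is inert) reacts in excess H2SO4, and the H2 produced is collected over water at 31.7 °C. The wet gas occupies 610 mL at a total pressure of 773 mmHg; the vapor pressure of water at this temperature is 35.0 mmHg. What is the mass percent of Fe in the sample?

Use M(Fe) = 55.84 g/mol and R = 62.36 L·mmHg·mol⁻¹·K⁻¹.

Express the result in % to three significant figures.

P(H2) = 773 − 35.0 = 738.0 mmHg
n(H2) = PV/RT = (738.0 × 0.6100) / (62.36 × 304.85) = 0.02368 mol
n(Fe) = (1/1) × 0.02368 = 0.02368 mol
m(Fe) = 0.02368 × 55.84 = 1.322 g
%Fe = 1.322 / 1.63 × 100 = 81.10%

81.1 %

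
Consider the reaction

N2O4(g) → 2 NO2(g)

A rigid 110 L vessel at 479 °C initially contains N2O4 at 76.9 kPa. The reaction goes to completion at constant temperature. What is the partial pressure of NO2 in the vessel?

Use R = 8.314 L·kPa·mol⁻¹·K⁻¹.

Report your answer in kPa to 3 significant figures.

154 kPa

n(N2O4)₀ = PV/RT = (76.9 × 110) / (8.314 × 752.15) = 1.353 mol
n(NO2) = (2/1) × 1.353 = 2.706 mol
P(NO2) = nRT/V = 2.706 × 8.314 × 752.15 / 110 = 153.8 kPa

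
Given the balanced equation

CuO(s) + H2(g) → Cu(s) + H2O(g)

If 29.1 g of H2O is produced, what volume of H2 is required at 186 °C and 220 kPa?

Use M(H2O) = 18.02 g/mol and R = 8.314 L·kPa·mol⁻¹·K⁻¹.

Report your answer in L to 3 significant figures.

n(H2O) = 29.10 / 18.02 = 1.615 mol
n(H2) = (1/1) × 1.615 = 1.615 mol
V = nRT/P = 1.615 × 8.314 × 459.15 / 220 = 28.02 L

28.0 L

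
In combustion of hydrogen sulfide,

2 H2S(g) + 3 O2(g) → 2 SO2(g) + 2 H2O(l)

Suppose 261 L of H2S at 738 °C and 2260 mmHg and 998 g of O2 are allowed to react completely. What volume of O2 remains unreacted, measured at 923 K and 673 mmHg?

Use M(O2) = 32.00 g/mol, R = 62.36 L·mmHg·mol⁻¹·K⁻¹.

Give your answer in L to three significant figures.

1470 L

n(H2S) = PV/RT = (2260 × 261) / (62.36 × 1011.15) = 9.355 mol
n(O2) = 998 / 32.00 = 31.19 mol
For 9.355 mol H2S, stoichiometry requires (3/2) × 9.355 = 14.03 mol O2; 31.19 mol is available, so H2S is limiting.
n(O2) consumed = (3/2) × 9.355 = 14.03 mol; remaining = 31.19 − 14.03 = 17.16 mol
V(O2) = nRT/P = 17.16 × 62.36 × 923 / 673 = 1468 L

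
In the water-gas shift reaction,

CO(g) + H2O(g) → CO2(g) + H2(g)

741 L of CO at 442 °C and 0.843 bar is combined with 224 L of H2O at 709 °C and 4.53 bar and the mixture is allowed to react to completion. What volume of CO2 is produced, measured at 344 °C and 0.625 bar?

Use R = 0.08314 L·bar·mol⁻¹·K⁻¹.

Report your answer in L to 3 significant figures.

863 L

n(CO) = PV/RT = (0.843 × 741) / (0.08314 × 715.15) = 10.51 mol
n(H2O) = PV/RT = (4.53 × 224) / (0.08314 × 982.15) = 12.43 mol
For 10.51 mol CO, stoichiometry requires (1/1) × 10.51 = 10.51 mol H2O; 12.43 mol is available, so CO is limiting.
n(CO2) = (1/1) × 10.51 = 10.51 mol
V(CO2) = nRT/P = 10.51 × 0.08314 × 617.15 / 0.625 = 862.8 L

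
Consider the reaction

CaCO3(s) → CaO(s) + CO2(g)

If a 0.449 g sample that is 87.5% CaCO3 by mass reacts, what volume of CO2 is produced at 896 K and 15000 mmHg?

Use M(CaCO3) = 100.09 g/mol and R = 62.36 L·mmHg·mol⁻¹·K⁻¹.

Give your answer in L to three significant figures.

0.0146 L

mass of CaCO3 = 0.449 × 87.5/100 = 0.3929 g
n(CaCO3) = 0.3929 / 100.09 = 0.003925 mol
n(CO2) = (1/1) × 0.003925 = 0.003925 mol
V = nRT/P = 0.003925 × 62.36 × 896 / 15000 = 0.01462 L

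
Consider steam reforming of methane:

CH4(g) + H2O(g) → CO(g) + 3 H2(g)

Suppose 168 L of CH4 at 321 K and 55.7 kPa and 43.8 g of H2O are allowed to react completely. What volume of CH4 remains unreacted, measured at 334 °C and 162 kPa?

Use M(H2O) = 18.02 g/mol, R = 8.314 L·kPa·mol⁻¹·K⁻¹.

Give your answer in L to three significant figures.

n(CH4) = PV/RT = (55.7 × 168) / (8.314 × 321) = 3.506 mol
n(H2O) = 43.8 / 18.02 = 2.431 mol
For 3.506 mol CH4, stoichiometry requires (1/1) × 3.506 = 3.506 mol H2O; 2.431 mol is available, so H2O is limiting.
n(CH4) consumed = (1/1) × 2.431 = 2.431 mol; remaining = 3.506 − 2.431 = 1.075 mol
V(CH4) = nRT/P = 1.075 × 8.314 × 607.15 / 162 = 33.50 L

33.5 L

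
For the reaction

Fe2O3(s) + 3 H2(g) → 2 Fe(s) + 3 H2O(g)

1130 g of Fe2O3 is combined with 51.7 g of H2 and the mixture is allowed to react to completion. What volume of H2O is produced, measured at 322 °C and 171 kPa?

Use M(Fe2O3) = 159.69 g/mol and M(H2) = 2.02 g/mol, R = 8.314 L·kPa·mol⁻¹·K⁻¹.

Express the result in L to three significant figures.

n(Fe2O3) = 1130 / 159.69 = 7.076 mol
n(H2) = 51.7 / 2.02 = 25.59 mol
For 7.076 mol Fe2O3, stoichiometry requires (3/1) × 7.076 = 21.23 mol H2; 25.59 mol is available, so Fe2O3 is limiting.
n(H2O) = (3/1) × 7.076 = 21.23 mol
V(H2O) = nRT/P = 21.23 × 8.314 × 595.15 / 171 = 614.3 L

614 L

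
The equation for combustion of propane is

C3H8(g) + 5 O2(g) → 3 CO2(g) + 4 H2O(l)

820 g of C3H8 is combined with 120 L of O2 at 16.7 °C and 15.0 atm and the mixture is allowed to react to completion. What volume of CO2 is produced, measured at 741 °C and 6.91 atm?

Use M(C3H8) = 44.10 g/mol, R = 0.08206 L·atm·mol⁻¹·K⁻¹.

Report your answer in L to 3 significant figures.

n(C3H8) = 820 / 44.10 = 18.59 mol
n(O2) = PV/RT = (15.0 × 120) / (0.08206 × 289.85) = 75.68 mol
For 18.59 mol C3H8, stoichiometry requires (5/1) × 18.59 = 92.95 mol O2; 75.68 mol is available, so O2 is limiting.
n(CO2) = (3/5) × 75.68 = 45.41 mol
V(CO2) = nRT/P = 45.41 × 0.08206 × 1014.15 / 6.91 = 546.9 L

547 L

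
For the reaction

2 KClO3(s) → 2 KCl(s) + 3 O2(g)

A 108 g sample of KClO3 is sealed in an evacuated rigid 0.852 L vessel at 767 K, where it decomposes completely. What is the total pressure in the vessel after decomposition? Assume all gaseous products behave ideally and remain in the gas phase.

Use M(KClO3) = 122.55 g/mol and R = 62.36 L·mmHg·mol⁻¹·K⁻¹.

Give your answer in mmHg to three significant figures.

n(KClO3) = 108 / 122.55 = 0.8813 mol
n(gas produced) = (3/2) × 0.8813 = 1.322 mol
P = nRT/V = 1.322 × 62.36 × 767 / 0.852 = 74220 mmHg

74200 mmHg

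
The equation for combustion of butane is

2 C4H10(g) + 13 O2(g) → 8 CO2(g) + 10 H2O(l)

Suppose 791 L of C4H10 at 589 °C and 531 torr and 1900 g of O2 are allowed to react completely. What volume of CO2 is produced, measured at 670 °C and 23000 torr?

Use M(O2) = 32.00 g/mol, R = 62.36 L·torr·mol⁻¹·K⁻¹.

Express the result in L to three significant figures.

n(C4H10) = PV/RT = (531 × 791) / (62.36 × 862.15) = 7.812 mol
n(O2) = 1900 / 32.00 = 59.38 mol
For 7.812 mol C4H10, stoichiometry requires (13/2) × 7.812 = 50.78 mol O2; 59.38 mol is available, so C4H10 is limiting.
n(CO2) = (8/2) × 7.812 = 31.25 mol
V(CO2) = nRT/P = 31.25 × 62.36 × 943.15 / 23000 = 79.91 L

79.9 L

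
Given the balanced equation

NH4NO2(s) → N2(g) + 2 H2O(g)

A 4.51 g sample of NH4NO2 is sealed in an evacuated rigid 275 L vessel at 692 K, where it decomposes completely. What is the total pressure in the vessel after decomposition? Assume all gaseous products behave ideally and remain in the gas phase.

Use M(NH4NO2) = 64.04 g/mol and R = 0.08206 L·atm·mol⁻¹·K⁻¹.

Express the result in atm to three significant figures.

0.0436 atm

n(NH4NO2) = 4.51 / 64.04 = 0.07042 mol
n(gas produced) = (3/1) × 0.07042 = 0.2113 mol
P = nRT/V = 0.2113 × 0.08206 × 692 / 275 = 0.04363 atm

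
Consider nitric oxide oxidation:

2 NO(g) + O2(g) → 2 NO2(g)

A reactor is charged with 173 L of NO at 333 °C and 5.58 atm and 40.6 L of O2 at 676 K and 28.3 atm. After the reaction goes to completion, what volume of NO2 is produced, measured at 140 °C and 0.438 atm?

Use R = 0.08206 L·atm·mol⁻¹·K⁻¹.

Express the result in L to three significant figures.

n(NO) = PV/RT = (5.58 × 173) / (0.08206 × 606.15) = 19.41 mol
n(O2) = PV/RT = (28.3 × 40.6) / (0.08206 × 676) = 20.71 mol
For 19.41 mol NO, stoichiometry requires (1/2) × 19.41 = 9.705 mol O2; 20.71 mol is available, so NO is limiting.
n(NO2) = (2/2) × 19.41 = 19.41 mol
V(NO2) = nRT/P = 19.41 × 0.08206 × 413.15 / 0.438 = 1502 L

1500 L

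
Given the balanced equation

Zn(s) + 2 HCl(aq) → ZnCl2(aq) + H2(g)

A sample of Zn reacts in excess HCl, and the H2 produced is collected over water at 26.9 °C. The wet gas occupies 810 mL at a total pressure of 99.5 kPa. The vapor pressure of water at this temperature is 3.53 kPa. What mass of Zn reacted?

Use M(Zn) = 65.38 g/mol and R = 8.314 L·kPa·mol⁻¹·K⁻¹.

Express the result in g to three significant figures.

P(H2) = 99.5 − 3.53 = 95.97 kPa
n(H2) = PV/RT = (95.97 × 0.8100) / (8.314 × 300.05) = 0.03116 mol
n(Zn) = (1/1) × 0.03116 = 0.03116 mol
m(Zn) = 0.03116 × 65.38 = 2.037 g

2.04 g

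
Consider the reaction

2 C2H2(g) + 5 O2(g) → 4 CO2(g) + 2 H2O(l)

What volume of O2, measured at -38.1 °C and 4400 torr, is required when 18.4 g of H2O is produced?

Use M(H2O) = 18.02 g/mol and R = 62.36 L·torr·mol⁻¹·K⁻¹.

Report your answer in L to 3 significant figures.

n(H2O) = 18.40 / 18.02 = 1.021 mol
n(O2) = (5/2) × 1.021 = 2.552 mol
V = nRT/P = 2.552 × 62.36 × 235.05 / 4400 = 8.501 L

8.50 L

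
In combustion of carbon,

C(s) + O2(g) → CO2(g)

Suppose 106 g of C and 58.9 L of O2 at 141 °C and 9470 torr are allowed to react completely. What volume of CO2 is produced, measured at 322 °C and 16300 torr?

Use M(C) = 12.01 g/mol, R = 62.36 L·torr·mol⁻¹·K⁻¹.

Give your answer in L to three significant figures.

n(C) = 106 / 12.01 = 8.826 mol
n(O2) = PV/RT = (9470 × 58.9) / (62.36 × 414.15) = 21.60 mol
For 8.826 mol C, stoichiometry requires (1/1) × 8.826 = 8.826 mol O2; 21.60 mol is available, so C is limiting.
n(CO2) = (1/1) × 8.826 = 8.826 mol
V(CO2) = nRT/P = 8.826 × 62.36 × 595.15 / 16300 = 20.10 L

20.1 L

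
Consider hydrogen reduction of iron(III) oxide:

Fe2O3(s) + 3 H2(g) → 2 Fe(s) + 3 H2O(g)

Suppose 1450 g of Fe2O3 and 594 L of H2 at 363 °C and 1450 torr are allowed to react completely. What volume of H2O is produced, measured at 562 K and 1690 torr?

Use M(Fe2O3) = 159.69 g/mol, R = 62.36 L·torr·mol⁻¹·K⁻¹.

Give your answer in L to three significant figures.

450 L

n(Fe2O3) = 1450 / 159.69 = 9.080 mol
n(H2) = PV/RT = (1450 × 594) / (62.36 × 636.15) = 21.71 mol
For 9.080 mol Fe2O3, stoichiometry requires (3/1) × 9.080 = 27.24 mol H2; 21.71 mol is available, so H2 is limiting.
n(H2O) = (3/3) × 21.71 = 21.71 mol
V(H2O) = nRT/P = 21.71 × 62.36 × 562 / 1690 = 450.2 L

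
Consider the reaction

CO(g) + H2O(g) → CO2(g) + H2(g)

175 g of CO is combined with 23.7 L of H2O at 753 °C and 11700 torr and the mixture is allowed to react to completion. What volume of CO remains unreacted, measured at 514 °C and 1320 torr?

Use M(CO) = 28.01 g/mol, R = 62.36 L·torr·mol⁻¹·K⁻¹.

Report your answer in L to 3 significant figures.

n(CO) = 175 / 28.01 = 6.248 mol
n(H2O) = PV/RT = (11700 × 23.7) / (62.36 × 1026.15) = 4.333 mol
For 6.248 mol CO, stoichiometry requires (1/1) × 6.248 = 6.248 mol H2O; 4.333 mol is available, so H2O is limiting.
n(CO) consumed = (1/1) × 4.333 = 4.333 mol; remaining = 6.248 − 4.333 = 1.915 mol
V(CO) = nRT/P = 1.915 × 62.36 × 787.15 / 1320 = 71.21 L

71.2 L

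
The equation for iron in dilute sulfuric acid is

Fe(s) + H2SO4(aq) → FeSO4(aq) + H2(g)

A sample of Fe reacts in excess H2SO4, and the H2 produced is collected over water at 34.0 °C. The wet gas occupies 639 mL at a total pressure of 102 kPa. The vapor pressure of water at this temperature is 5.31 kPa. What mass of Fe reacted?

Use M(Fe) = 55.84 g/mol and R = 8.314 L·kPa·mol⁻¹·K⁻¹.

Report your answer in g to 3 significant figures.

P(H2) = 102 − 5.31 = 96.69 kPa
n(H2) = PV/RT = (96.69 × 0.6390) / (8.314 × 307.15) = 0.02419 mol
n(Fe) = (1/1) × 0.02419 = 0.02419 mol
m(Fe) = 0.02419 × 55.84 = 1.351 g

1.35 g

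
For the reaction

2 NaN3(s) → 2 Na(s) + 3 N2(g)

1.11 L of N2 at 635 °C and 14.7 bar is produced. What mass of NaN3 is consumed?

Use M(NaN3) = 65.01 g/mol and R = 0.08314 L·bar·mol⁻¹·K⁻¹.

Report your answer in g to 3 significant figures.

9.37 g

n(N2) = PV/RT = (14.7 × 1.11) / (0.08314 × 908.15) = 0.2161 mol
n(NaN3) = (2/3) × 0.2161 = 0.1441 mol
m(NaN3) = 0.1441 × 65.01 = 9.368 g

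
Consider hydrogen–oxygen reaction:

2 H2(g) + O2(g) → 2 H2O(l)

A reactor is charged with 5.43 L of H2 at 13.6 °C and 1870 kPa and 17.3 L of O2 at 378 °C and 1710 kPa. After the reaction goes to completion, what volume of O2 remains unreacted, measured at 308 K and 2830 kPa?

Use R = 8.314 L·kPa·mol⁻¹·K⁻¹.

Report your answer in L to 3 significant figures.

3.02 L

n(H2) = PV/RT = (1870 × 5.43) / (8.314 × 286.75) = 4.259 mol
n(O2) = PV/RT = (1710 × 17.3) / (8.314 × 651.15) = 5.465 mol
For 4.259 mol H2, stoichiometry requires (1/2) × 4.259 = 2.130 mol O2; 5.465 mol is available, so H2 is limiting.
n(O2) consumed = (1/2) × 4.259 = 2.130 mol; remaining = 5.465 − 2.130 = 3.335 mol
V(O2) = nRT/P = 3.335 × 8.314 × 308 / 2830 = 3.018 L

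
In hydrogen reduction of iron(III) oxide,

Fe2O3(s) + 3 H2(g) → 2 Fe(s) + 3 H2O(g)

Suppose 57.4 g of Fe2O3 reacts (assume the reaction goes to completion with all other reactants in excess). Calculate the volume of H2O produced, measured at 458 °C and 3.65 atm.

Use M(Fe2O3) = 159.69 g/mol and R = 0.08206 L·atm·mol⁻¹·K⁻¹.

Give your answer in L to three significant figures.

n(Fe2O3) = 57.40 / 159.69 = 0.3594 mol
n(H2O) = (3/1) × 0.3594 = 1.078 mol
V = nRT/P = 1.078 × 0.08206 × 731.15 / 3.65 = 17.72 L

17.7 L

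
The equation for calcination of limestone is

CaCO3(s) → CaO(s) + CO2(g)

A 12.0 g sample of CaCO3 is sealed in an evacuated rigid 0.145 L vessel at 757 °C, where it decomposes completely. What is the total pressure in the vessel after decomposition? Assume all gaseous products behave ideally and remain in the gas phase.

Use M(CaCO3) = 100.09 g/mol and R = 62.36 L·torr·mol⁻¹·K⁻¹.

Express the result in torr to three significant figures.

53100 torr

n(CaCO3) = 12.0 / 100.09 = 0.1199 mol
n(gas produced) = (1/1) × 0.1199 = 0.1199 mol
P = nRT/V = 0.1199 × 62.36 × 1030.15 / 0.145 = 53120 torr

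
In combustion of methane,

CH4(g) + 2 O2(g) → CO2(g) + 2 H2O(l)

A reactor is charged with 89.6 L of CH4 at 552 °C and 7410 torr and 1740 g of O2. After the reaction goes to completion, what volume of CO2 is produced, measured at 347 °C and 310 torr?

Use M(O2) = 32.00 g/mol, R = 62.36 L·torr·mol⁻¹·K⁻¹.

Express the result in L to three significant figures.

n(CH4) = PV/RT = (7410 × 89.6) / (62.36 × 825.15) = 12.90 mol
n(O2) = 1740 / 32.00 = 54.38 mol
For 12.90 mol CH4, stoichiometry requires (2/1) × 12.90 = 25.80 mol O2; 54.38 mol is available, so CH4 is limiting.
n(CO2) = (1/1) × 12.90 = 12.90 mol
V(CO2) = nRT/P = 12.90 × 62.36 × 620.15 / 310 = 1609 L

1610 L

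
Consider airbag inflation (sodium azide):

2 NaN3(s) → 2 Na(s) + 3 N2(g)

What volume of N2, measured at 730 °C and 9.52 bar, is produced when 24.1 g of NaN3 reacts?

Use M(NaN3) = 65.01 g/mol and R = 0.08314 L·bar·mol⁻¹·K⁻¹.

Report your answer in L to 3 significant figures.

n(NaN3) = 24.10 / 65.01 = 0.3707 mol
n(N2) = (3/2) × 0.3707 = 0.5560 mol
V = nRT/P = 0.5560 × 0.08314 × 1003.15 / 9.52 = 4.871 L

4.87 L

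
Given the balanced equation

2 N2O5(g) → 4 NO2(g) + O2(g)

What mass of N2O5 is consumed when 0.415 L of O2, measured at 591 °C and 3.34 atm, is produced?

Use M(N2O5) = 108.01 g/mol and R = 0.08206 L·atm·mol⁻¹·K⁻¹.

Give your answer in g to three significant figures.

4.22 g

n(O2) = PV/RT = (3.34 × 0.415) / (0.08206 × 864.15) = 0.01955 mol
n(N2O5) = (2/1) × 0.01955 = 0.03910 mol
m(N2O5) = 0.03910 × 108.01 = 4.223 g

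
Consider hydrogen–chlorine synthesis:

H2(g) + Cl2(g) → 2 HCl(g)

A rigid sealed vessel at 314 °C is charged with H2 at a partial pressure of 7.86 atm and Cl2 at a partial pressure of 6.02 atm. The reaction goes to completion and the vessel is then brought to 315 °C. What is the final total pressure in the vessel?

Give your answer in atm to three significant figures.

13.9 atm

With V and T fixed, P_i ∝ n_i, so the mole ratios apply directly to partial pressures at 314 °C.
P(Cl2) required for 7.86 atm of H2 = (1/1) × 7.86 = 7.860 atm; available 6.02 atm, so Cl2 is limiting.
P(H2) remaining = 7.86 − (1/1) × 6.02 = 1.840 atm
P(gaseous products) = (2)/1 × 6.02 = 12.04 atm
P_total at 314 °C = 1.840 + 12.04 = 13.88 atm
Scaling to 315 °C: P = 13.88 × 588.15/587.15 = 13.90 atm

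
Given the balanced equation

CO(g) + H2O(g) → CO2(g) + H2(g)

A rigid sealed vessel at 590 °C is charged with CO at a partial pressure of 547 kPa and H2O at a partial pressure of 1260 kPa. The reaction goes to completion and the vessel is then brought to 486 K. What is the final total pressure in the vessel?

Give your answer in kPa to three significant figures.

Because the vessel is rigid and T is held at 590 °C, work the stoichiometry in partial pressures (P_i = n_iRT/V).
P(H2O) required for 547 kPa of CO = (1/1) × 547 = 547.0 kPa; available 1260 kPa, so CO is limiting.
P(H2O) remaining = 1260 − (1/1) × 547 = 713.0 kPa
P(gaseous products) = (1+1)/1 × 547 = 1094 kPa
P_total at 590 °C = 713.0 + 1094 = 1807 kPa
Scaling to 486 K: P = 1807 × 486/863.15 = 1017 kPa

1020 kPa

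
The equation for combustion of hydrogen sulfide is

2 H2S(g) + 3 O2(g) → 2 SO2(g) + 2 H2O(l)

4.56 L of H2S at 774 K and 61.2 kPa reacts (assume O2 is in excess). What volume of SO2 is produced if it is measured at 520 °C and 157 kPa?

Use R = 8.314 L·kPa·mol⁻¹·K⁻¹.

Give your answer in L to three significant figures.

n(H2S) = PV/RT = (61.2 × 4.56) / (8.314 × 774) = 0.04337 mol
n(SO2) = (2/2) × 0.04337 = 0.04337 mol
V = nRT/P = 0.04337 × 8.314 × 793.15 / 157 = 1.822 L

1.82 L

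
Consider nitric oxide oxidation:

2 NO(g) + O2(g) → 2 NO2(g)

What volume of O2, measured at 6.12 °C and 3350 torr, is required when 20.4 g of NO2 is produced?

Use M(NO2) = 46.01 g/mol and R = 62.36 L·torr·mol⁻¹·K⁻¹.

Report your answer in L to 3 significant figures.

n(NO2) = 20.40 / 46.01 = 0.4434 mol
n(O2) = (1/2) × 0.4434 = 0.2217 mol
V = nRT/P = 0.2217 × 62.36 × 279.27 / 3350 = 1.153 L

1.15 L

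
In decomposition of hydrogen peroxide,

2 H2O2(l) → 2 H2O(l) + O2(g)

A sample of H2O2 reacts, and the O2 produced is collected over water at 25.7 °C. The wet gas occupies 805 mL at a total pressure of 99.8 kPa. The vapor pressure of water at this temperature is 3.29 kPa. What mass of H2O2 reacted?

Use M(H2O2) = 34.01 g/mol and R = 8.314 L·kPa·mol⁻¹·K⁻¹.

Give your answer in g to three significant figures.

P(O2) = 99.8 − 3.29 = 96.51 kPa
n(O2) = PV/RT = (96.51 × 0.8050) / (8.314 × 298.85) = 0.03127 mol
n(H2O2) = (2/1) × 0.03127 = 0.06254 mol
m(H2O2) = 0.06254 × 34.01 = 2.127 g

2.13 g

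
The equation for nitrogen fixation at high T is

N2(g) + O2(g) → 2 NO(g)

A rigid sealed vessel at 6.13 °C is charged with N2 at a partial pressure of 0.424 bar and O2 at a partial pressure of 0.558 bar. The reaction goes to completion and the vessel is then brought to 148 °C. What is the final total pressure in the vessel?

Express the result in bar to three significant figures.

At constant V, partial pressures at 6.13 °C are proportional to moles, so apply stoichiometry directly to pressures.
P(O2) required for 0.424 bar of N2 = (1/1) × 0.424 = 0.4240 bar; available 0.558 bar, so N2 is limiting.
P(O2) remaining = 0.558 − (1/1) × 0.424 = 0.1340 bar
P(gaseous products) = (2)/1 × 0.424 = 0.8480 bar
P_total at 6.13 °C = 0.1340 + 0.8480 = 0.9820 bar
Scaling to 148 °C: P = 0.9820 × 421.15/279.28 = 1.481 bar

1.48 bar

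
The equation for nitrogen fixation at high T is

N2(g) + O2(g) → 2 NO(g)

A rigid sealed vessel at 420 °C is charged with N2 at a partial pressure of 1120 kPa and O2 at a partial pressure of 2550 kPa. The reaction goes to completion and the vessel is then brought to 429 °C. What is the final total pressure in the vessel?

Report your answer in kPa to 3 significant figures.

3720 kPa

Because the vessel is rigid and T is held at 420 °C, work the stoichiometry in partial pressures (P_i = n_iRT/V).
P(O2) required for 1120 kPa of N2 = (1/1) × 1120 = 1120 kPa; available 2550 kPa, so N2 is limiting.
P(O2) remaining = 2550 − (1/1) × 1120 = 1430 kPa
P(gaseous products) = (2)/1 × 1120 = 2240 kPa
P_total at 420 °C = 1430 + 2240 = 3670 kPa
Scaling to 429 °C: P = 3670 × 702.15/693.15 = 3718 kPa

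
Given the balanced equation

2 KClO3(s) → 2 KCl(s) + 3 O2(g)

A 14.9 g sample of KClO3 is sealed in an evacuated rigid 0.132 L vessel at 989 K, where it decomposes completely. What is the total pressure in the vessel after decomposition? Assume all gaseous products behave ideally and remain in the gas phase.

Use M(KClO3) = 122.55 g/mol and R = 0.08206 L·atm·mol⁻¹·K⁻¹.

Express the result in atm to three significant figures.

112 atm

n(KClO3) = 14.9 / 122.55 = 0.1216 mol
n(gas produced) = (3/2) × 0.1216 = 0.1824 mol
P = nRT/V = 0.1824 × 0.08206 × 989 / 0.132 = 112.1 atm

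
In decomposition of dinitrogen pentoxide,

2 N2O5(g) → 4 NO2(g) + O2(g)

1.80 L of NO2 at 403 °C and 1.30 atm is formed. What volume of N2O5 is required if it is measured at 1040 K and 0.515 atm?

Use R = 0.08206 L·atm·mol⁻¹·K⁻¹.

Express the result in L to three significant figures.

n(NO2) = PV/RT = (1.30 × 1.80) / (0.08206 × 676.15) = 0.04217 mol
n(N2O5) = (2/4) × 0.04217 = 0.02108 mol
V = nRT/P = 0.02108 × 0.08206 × 1040 / 0.515 = 3.493 L

3.49 L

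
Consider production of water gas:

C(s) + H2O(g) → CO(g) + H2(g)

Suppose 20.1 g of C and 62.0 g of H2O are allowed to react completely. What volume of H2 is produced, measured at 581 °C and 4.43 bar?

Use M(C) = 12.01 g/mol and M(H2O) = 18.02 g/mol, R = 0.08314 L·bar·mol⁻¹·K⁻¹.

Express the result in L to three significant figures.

26.8 L

n(C) = 20.1 / 12.01 = 1.674 mol
n(H2O) = 62.0 / 18.02 = 3.441 mol
For 1.674 mol C, stoichiometry requires (1/1) × 1.674 = 1.674 mol H2O; 3.441 mol is available, so C is limiting.
n(H2) = (1/1) × 1.674 = 1.674 mol
V(H2) = nRT/P = 1.674 × 0.08314 × 854.15 / 4.43 = 26.83 L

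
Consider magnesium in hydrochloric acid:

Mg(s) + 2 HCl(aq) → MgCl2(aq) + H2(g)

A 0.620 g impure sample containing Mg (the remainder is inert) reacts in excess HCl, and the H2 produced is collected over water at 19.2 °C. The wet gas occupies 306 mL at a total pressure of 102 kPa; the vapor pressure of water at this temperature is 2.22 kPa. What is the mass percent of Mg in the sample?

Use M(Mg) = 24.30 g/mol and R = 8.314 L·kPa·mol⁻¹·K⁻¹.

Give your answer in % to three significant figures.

49.2 %

P(H2) = 102 − 2.22 = 99.78 kPa
n(H2) = PV/RT = (99.78 × 0.3060) / (8.314 × 292.35) = 0.01256 mol
n(Mg) = (1/1) × 0.01256 = 0.01256 mol
m(Mg) = 0.01256 × 24.30 = 0.3052 g
%Mg = 0.3052 / 0.620 × 100 = 49.23%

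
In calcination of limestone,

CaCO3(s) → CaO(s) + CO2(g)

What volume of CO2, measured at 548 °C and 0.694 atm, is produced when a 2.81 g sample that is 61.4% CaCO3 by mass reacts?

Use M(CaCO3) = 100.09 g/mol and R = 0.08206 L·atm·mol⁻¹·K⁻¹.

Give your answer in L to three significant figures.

1.67 L

mass of CaCO3 = 2.81 × 61.4/100 = 1.725 g
n(CaCO3) = 1.725 / 100.09 = 0.01723 mol
n(CO2) = (1/1) × 0.01723 = 0.01723 mol
V = nRT/P = 0.01723 × 0.08206 × 821.15 / 0.694 = 1.673 L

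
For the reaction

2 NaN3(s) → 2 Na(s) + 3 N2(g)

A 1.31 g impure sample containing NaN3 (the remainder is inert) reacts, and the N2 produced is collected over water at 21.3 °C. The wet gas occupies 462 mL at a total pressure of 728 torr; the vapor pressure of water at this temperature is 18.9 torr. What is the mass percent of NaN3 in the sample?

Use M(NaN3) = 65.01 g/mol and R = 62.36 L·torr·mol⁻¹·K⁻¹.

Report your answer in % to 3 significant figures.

P(N2) = 728 − 18.9 = 709.1 torr
n(N2) = PV/RT = (709.1 × 0.4620) / (62.36 × 294.45) = 0.01784 mol
n(NaN3) = (2/3) × 0.01784 = 0.01189 mol
m(NaN3) = 0.01189 × 65.01 = 0.7730 g
%NaN3 = 0.7730 / 1.31 × 100 = 59.01%

59.0 %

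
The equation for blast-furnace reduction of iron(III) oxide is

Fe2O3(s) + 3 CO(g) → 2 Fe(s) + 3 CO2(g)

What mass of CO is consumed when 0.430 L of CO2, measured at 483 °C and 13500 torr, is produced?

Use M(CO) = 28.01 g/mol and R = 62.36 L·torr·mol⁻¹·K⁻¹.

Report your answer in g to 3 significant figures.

n(CO2) = PV/RT = (13500 × 0.430) / (62.36 × 756.15) = 0.1231 mol
n(CO) = (3/3) × 0.1231 = 0.1231 mol
m(CO) = 0.1231 × 28.01 = 3.448 g

3.45 g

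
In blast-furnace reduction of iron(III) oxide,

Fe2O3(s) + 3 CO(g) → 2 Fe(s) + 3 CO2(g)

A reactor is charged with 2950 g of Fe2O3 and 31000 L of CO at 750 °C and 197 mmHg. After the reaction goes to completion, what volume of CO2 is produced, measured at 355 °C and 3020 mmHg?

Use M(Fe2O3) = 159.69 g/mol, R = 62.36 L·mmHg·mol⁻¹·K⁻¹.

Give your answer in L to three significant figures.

n(Fe2O3) = 2950 / 159.69 = 18.47 mol
n(CO) = PV/RT = (197 × 31000) / (62.36 × 1023.15) = 95.72 mol
For 18.47 mol Fe2O3, stoichiometry requires (3/1) × 18.47 = 55.41 mol CO; 95.72 mol is available, so Fe2O3 is limiting.
n(CO2) = (3/1) × 18.47 = 55.41 mol
V(CO2) = nRT/P = 55.41 × 62.36 × 628.15 / 3020 = 718.7 L

719 L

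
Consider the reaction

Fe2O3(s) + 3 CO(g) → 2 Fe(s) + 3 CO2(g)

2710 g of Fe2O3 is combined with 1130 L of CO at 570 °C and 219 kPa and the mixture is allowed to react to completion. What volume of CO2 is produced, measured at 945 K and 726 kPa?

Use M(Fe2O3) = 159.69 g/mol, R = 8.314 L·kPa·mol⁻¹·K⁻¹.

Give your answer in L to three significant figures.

n(Fe2O3) = 2710 / 159.69 = 16.97 mol
n(CO) = PV/RT = (219 × 1130) / (8.314 × 843.15) = 35.30 mol
For 16.97 mol Fe2O3, stoichiometry requires (3/1) × 16.97 = 50.91 mol CO; 35.30 mol is available, so CO is limiting.
n(CO2) = (3/3) × 35.30 = 35.30 mol
V(CO2) = nRT/P = 35.30 × 8.314 × 945 / 726 = 382.0 L

382 L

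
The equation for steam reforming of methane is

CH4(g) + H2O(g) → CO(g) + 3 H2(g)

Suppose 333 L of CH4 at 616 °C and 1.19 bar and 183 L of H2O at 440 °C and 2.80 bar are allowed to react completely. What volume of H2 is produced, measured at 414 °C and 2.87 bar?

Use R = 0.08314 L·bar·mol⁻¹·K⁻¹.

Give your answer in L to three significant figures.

320 L

n(CH4) = PV/RT = (1.19 × 333) / (0.08314 × 889.15) = 5.361 mol
n(H2O) = PV/RT = (2.80 × 183) / (0.08314 × 713.15) = 8.642 mol
For 5.361 mol CH4, stoichiometry requires (1/1) × 5.361 = 5.361 mol H2O; 8.642 mol is available, so CH4 is limiting.
n(H2) = (3/1) × 5.361 = 16.08 mol
V(H2) = nRT/P = 16.08 × 0.08314 × 687.15 / 2.87 = 320.1 L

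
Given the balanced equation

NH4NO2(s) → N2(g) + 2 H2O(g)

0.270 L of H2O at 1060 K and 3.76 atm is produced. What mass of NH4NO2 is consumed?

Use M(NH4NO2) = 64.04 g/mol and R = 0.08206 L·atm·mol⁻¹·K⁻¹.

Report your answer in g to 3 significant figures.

n(H2O) = PV/RT = (3.76 × 0.270) / (0.08206 × 1060) = 0.01167 mol
n(NH4NO2) = (1/2) × 0.01167 = 0.005835 mol
m(NH4NO2) = 0.005835 × 64.04 = 0.3737 g

0.374 g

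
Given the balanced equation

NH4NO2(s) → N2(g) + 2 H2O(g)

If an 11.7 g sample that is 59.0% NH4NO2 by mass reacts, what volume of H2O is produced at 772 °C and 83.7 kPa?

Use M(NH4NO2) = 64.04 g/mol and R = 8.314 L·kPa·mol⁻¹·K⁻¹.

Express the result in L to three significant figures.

22.4 L

mass of NH4NO2 = 11.7 × 59.0/100 = 6.903 g
n(NH4NO2) = 6.903 / 64.04 = 0.1078 mol
n(H2O) = (2/1) × 0.1078 = 0.2156 mol
V = nRT/P = 0.2156 × 8.314 × 1045.15 / 83.7 = 22.38 L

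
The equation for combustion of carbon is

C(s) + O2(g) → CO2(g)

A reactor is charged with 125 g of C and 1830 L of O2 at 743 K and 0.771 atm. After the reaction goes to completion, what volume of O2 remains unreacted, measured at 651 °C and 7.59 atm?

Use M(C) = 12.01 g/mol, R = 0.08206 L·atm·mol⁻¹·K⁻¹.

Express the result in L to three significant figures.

n(C) = 125 / 12.01 = 10.41 mol
n(O2) = PV/RT = (0.771 × 1830) / (0.08206 × 743) = 23.14 mol
For 10.41 mol C, stoichiometry requires (1/1) × 10.41 = 10.41 mol O2; 23.14 mol is available, so C is limiting.
n(O2) consumed = (1/1) × 10.41 = 10.41 mol; remaining = 23.14 − 10.41 = 12.73 mol
V(O2) = nRT/P = 12.73 × 0.08206 × 924.15 / 7.59 = 127.2 L

127 L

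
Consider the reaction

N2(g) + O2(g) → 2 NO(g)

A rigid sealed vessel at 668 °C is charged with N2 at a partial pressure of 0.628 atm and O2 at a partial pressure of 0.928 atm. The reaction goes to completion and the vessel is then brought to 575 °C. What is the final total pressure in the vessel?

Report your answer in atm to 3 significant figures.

With V and T fixed, P_i ∝ n_i, so the mole ratios apply directly to partial pressures at 668 °C.
P(O2) required for 0.628 atm of N2 = (1/1) × 0.628 = 0.6280 atm; available 0.928 atm, so N2 is limiting.
P(O2) remaining = 0.928 − (1/1) × 0.628 = 0.3000 atm
P(gaseous products) = (2)/1 × 0.628 = 1.256 atm
P_total at 668 °C = 0.3000 + 1.256 = 1.556 atm
Scaling to 575 °C: P = 1.556 × 848.15/941.15 = 1.402 atm

1.40 atm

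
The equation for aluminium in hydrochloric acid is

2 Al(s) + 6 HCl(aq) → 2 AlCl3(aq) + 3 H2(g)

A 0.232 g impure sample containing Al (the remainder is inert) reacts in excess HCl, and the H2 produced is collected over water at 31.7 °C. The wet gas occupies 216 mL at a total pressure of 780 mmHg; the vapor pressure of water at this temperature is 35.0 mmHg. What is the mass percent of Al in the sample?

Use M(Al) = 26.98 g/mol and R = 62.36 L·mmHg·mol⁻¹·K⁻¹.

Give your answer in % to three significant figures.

65.6 %

P(H2) = 780 − 35.0 = 745.0 mmHg
n(H2) = PV/RT = (745.0 × 0.2160) / (62.36 × 304.85) = 0.008465 mol
n(Al) = (2/3) × 0.008465 = 0.005643 mol
m(Al) = 0.005643 × 26.98 = 0.1522 g
%Al = 0.1522 / 0.232 × 100 = 65.60%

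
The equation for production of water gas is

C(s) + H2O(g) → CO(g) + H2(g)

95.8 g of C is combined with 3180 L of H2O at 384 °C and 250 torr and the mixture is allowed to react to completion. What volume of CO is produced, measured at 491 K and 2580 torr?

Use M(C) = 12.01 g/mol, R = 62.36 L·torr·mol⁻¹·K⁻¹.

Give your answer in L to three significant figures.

n(C) = 95.8 / 12.01 = 7.977 mol
n(H2O) = PV/RT = (250 × 3180) / (62.36 × 657.15) = 19.40 mol
For 7.977 mol C, stoichiometry requires (1/1) × 7.977 = 7.977 mol H2O; 19.40 mol is available, so C is limiting.
n(CO) = (1/1) × 7.977 = 7.977 mol
V(CO) = nRT/P = 7.977 × 62.36 × 491 / 2580 = 94.67 L

94.7 L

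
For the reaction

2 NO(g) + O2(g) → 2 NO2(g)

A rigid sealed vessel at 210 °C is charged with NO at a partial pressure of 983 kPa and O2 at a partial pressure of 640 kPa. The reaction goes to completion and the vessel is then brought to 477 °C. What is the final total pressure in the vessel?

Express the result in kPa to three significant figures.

At constant V, partial pressures at 210 °C are proportional to moles, so apply stoichiometry directly to pressures.
P(O2) required for 983 kPa of NO = (1/2) × 983 = 491.5 kPa; available 640 kPa, so NO is limiting.
P(O2) remaining = 640 − (1/2) × 983 = 148.5 kPa
P(gaseous products) = (2)/2 × 983 = 983.0 kPa
P_total at 210 °C = 148.5 + 983.0 = 1132 kPa
Scaling to 477 °C: P = 1132 × 750.15/483.15 = 1758 kPa

1760 kPa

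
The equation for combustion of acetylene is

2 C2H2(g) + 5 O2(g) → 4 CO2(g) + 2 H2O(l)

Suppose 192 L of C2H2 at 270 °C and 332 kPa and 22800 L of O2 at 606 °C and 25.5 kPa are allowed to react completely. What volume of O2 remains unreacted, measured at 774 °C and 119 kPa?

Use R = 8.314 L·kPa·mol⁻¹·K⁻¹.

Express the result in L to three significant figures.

n(C2H2) = PV/RT = (332 × 192) / (8.314 × 543.15) = 14.12 mol
n(O2) = PV/RT = (25.5 × 22800) / (8.314 × 879.15) = 79.54 mol
For 14.12 mol C2H2, stoichiometry requires (5/2) × 14.12 = 35.30 mol O2; 79.54 mol is available, so C2H2 is limiting.
n(O2) consumed = (5/2) × 14.12 = 35.30 mol; remaining = 79.54 − 35.30 = 44.24 mol
V(O2) = nRT/P = 44.24 × 8.314 × 1047.15 / 119 = 3237 L

3240 L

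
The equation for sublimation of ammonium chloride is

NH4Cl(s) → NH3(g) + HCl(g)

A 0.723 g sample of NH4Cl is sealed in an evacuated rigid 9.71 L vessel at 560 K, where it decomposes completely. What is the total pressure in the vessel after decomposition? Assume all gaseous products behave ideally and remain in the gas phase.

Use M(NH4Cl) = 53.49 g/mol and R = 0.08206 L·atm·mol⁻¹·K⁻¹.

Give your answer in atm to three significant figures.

0.128 atm

n(NH4Cl) = 0.723 / 53.49 = 0.01352 mol
n(gas produced) = (2/1) × 0.01352 = 0.02704 mol
P = nRT/V = 0.02704 × 0.08206 × 560 / 9.71 = 0.1280 atm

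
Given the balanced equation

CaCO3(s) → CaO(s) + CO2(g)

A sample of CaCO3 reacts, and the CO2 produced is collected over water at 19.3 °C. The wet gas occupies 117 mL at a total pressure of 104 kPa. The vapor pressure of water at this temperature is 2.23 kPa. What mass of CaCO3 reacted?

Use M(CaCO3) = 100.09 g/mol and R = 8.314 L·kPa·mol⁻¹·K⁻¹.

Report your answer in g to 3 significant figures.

P(CO2) = 104 − 2.23 = 101.8 kPa
n(CO2) = PV/RT = (101.8 × 0.1170) / (8.314 × 292.45) = 0.004899 mol
n(CaCO3) = (1/1) × 0.004899 = 0.004899 mol
m(CaCO3) = 0.004899 × 100.09 = 0.4903 g

0.490 g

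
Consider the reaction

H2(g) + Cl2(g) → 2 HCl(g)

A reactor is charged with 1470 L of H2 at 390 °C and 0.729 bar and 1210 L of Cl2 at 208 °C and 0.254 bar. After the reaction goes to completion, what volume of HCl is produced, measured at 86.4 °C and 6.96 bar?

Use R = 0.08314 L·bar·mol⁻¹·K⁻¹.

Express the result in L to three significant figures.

n(H2) = PV/RT = (0.729 × 1470) / (0.08314 × 663.15) = 19.44 mol
n(Cl2) = PV/RT = (0.254 × 1210) / (0.08314 × 481.15) = 7.683 mol
For 19.44 mol H2, stoichiometry requires (1/1) × 19.44 = 19.44 mol Cl2; 7.683 mol is available, so Cl2 is limiting.
n(HCl) = (2/1) × 7.683 = 15.37 mol
V(HCl) = nRT/P = 15.37 × 0.08314 × 359.55 / 6.96 = 66.01 L

66.0 L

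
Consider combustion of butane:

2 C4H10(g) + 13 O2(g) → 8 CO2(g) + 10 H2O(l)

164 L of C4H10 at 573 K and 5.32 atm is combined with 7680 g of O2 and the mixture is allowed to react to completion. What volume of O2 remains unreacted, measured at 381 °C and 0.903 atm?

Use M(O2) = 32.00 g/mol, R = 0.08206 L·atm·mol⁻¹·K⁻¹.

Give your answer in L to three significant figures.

n(C4H10) = PV/RT = (5.32 × 164) / (0.08206 × 573) = 18.56 mol
n(O2) = 7680 / 32.00 = 240.0 mol
For 18.56 mol C4H10, stoichiometry requires (13/2) × 18.56 = 120.6 mol O2; 240.0 mol is available, so C4H10 is limiting.
n(O2) consumed = (13/2) × 18.56 = 120.6 mol; remaining = 240.0 − 120.6 = 119.4 mol
V(O2) = nRT/P = 119.4 × 0.08206 × 654.15 / 0.903 = 7098 L

7100 L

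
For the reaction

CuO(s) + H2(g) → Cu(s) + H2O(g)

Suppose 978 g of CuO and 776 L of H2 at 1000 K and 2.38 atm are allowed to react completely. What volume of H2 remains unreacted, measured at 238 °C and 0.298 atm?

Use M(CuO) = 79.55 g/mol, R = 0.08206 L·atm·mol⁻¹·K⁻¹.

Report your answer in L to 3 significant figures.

n(CuO) = 978 / 79.55 = 12.29 mol
n(H2) = PV/RT = (2.38 × 776) / (0.08206 × 1000) = 22.51 mol
For 12.29 mol CuO, stoichiometry requires (1/1) × 12.29 = 12.29 mol H2; 22.51 mol is available, so CuO is limiting.
n(H2) consumed = (1/1) × 12.29 = 12.29 mol; remaining = 22.51 − 12.29 = 10.22 mol
V(H2) = nRT/P = 10.22 × 0.08206 × 511.15 / 0.298 = 1439 L

1440 L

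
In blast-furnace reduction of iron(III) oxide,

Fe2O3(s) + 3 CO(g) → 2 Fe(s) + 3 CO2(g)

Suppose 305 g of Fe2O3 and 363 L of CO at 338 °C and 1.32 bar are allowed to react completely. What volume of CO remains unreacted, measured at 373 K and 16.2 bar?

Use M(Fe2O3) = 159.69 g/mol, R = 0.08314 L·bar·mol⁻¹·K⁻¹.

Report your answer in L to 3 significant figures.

n(Fe2O3) = 305 / 159.69 = 1.910 mol
n(CO) = PV/RT = (1.32 × 363) / (0.08314 × 611.15) = 9.430 mol
For 1.910 mol Fe2O3, stoichiometry requires (3/1) × 1.910 = 5.730 mol CO; 9.430 mol is available, so Fe2O3 is limiting.
n(CO) consumed = (3/1) × 1.910 = 5.730 mol; remaining = 9.430 − 5.730 = 3.700 mol
V(CO) = nRT/P = 3.700 × 0.08314 × 373 / 16.2 = 7.083 L

7.08 L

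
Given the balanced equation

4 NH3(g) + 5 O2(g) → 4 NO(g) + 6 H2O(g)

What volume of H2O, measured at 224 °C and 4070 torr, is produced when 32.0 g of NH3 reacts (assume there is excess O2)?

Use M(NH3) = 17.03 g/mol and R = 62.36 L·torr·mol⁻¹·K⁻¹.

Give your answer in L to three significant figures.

21.5 L

n(NH3) = 32.00 / 17.03 = 1.879 mol
n(H2O) = (6/4) × 1.879 = 2.819 mol
V = nRT/P = 2.819 × 62.36 × 497.15 / 4070 = 21.47 L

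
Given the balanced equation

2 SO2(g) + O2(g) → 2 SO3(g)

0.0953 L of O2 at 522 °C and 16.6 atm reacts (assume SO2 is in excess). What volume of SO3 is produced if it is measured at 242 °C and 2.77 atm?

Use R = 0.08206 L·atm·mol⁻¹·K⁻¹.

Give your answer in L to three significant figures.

0.740 L

n(O2) = PV/RT = (16.6 × 0.0953) / (0.08206 × 795.15) = 0.02424 mol
n(SO3) = (2/1) × 0.02424 = 0.04848 mol
V = nRT/P = 0.04848 × 0.08206 × 515.15 / 2.77 = 0.7399 L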